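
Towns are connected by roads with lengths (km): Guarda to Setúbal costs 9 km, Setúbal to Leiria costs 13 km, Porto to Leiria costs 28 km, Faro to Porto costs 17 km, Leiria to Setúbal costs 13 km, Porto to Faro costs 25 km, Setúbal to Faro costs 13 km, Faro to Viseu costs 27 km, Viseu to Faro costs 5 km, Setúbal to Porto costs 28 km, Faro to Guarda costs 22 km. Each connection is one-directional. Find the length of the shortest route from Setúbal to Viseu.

Paths from Setúbal to Viseu:
Setúbal → Faro → Viseu: 13 + 27 = 40
Setúbal → Porto → Faro → Viseu: 28 + 25 + 27 = 80
Shortest: 40 km.

40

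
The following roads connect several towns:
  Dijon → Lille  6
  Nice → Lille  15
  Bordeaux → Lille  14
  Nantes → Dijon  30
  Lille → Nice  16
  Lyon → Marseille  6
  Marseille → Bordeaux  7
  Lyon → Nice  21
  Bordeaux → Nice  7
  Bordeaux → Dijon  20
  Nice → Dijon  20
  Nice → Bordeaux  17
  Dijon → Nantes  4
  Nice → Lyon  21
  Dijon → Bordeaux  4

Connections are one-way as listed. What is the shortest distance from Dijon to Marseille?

Paths from Dijon to Marseille:
Dijon-Bordeaux-Nice-Lyon-Marseille: 4 + 7 + 21 + 6 = 38
Dijon-Bordeaux-Lille-Nice-Lyon-Marseille: 4 + 14 + 16 + 21 + 6 = 61
Dijon-Lille-Nice-Lyon-Marseille: 6 + 16 + 21 + 6 = 49
Shortest: 38.

38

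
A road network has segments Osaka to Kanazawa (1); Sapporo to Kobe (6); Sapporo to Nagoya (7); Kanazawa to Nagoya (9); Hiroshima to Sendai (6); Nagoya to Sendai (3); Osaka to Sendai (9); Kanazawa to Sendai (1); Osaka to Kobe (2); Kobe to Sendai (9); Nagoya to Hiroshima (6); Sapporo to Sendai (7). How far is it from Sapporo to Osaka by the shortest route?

8

A few of the Sapporo→Osaka routes:
Sapporo-Nagoya-Sendai-Kanazawa-Osaka: 7 + 3 + 1 + 1 = 12
Sapporo-Sendai-Osaka: 7 + 9 = 16
Sapporo-Kobe-Osaka: 6 + 2 = 8
Sapporo-Sendai-Kanazawa-Osaka: 7 + 1 + 1 = 9
Shortest: 8 km.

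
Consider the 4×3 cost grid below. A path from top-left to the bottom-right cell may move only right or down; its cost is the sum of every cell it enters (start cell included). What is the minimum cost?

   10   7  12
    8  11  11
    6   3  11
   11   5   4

36

Best path: (0,0) → (1,0) → (2,0) → (2,1) → (3,1) → (3,2)
Cost: 10 + 8 + 6 + 3 + 5 + 4 = 36
(Top row then right column would cost 55.)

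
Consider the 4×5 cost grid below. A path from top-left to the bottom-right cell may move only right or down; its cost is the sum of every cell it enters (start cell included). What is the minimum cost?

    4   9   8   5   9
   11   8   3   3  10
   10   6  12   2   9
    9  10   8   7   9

45

Take (0,0) -> (0,1) -> (0,2) -> (1,2) -> (1,3) -> (2,3) -> (3,3) -> (3,4) for a total of 4 + 9 + 8 + 3 + 3 + 2 + 7 + 9 = 45.
For comparison, the top-then-right route costs 63.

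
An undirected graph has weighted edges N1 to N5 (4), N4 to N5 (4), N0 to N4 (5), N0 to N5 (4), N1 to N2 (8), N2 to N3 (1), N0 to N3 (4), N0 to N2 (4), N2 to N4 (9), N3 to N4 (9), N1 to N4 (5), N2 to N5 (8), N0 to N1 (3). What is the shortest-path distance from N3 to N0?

Comparing a few candidate routes:
N3-N0: 4
N3-N2-N1-N0: 1 + 8 + 3 = 12
N3-N2-N4-N0: 1 + 9 + 5 = 15
N3-N2-N5-N0: 1 + 8 + 4 = 13
N3-N2-N0: 1 + 4 = 5
N3-N4-N0: 9 + 5 = 14
The minimum is 4.

4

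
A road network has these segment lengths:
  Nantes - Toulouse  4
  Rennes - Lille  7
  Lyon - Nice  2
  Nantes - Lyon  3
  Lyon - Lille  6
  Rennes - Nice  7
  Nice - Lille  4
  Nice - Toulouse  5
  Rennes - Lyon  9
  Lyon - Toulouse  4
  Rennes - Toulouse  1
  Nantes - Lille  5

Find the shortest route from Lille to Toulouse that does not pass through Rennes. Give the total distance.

9

Checking several routes:
Lille → Nantes → Toulouse: 5 + 4 = 9
Lille → Lyon → Toulouse: 6 + 4 = 10
Lille → Nantes → Lyon → Toulouse: 5 + 3 + 4 = 12
Lille → Nice → Lyon → Toulouse: 4 + 2 + 4 = 10
Lille → Nice → Toulouse: 4 + 5 = 9
Shortest: 9.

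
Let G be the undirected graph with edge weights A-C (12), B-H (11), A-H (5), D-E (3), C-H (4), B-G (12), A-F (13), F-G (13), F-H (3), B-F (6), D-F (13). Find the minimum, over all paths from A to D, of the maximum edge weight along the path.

A few of the A→D routes:
A→C→H→F→D: max(12, 4, 3, 13) = 13
A→H→B→F→D: max(5, 11, 6, 13) = 13
A→C→H→B→F→D: max(12, 4, 11, 6, 13) = 13
A→F→D: max(13, 13) = 13
A→H→B→G→F→D: max(5, 11, 12, 13, 13) = 13
A→C→H→B→G→F→D: max(12, 4, 11, 12, 13, 13) = 13
Smallest bottleneck: 13.

13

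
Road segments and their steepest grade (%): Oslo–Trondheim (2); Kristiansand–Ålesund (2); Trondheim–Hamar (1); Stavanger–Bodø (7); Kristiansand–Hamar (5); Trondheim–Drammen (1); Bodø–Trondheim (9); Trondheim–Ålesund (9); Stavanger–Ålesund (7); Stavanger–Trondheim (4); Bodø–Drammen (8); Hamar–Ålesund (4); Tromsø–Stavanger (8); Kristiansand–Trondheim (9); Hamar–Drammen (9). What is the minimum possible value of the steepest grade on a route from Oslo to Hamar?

2

A few of the Oslo→Hamar routes:
Oslo-Trondheim-Stavanger-Ålesund-Hamar: max(2, 4, 7, 4) = 7
Oslo-Trondheim-Hamar: max(2, 1) = 2
Oslo-Trondheim-Drammen-Bodø-Stavanger-Ålesund-Kristiansand-Hamar: max(2, 1, 8, 7, 7, 2, 5) = 8
Oslo-Trondheim-Drammen-Bodø-Stavanger-Ålesund-Hamar: max(2, 1, 8, 7, 7, 4) = 8
Oslo-Trondheim-Stavanger-Ålesund-Kristiansand-Hamar: max(2, 4, 7, 2, 5) = 7
Smallest bottleneck: 2%.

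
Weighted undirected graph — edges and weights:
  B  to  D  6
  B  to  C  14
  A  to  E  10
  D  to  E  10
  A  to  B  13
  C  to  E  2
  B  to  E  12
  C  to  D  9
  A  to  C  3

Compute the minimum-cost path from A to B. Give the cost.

A few of the A→B routes:
A → C → B: 3 + 14 = 17
A → C → D → B: 3 + 9 + 6 = 18
A → C → E → D → B: 3 + 2 + 10 + 6 = 21
A → E → B: 10 + 12 = 22
A → C → E → B: 3 + 2 + 12 = 17
A → B: 13
The minimum is 13.

13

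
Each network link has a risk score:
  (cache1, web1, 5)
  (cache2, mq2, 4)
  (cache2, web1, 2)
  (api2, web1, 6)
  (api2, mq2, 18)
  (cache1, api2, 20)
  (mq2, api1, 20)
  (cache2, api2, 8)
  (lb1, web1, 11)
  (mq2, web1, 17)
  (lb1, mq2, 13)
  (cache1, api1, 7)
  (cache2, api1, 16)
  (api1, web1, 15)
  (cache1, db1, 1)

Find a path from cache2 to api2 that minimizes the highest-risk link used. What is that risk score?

Some routes from cache2 to api2:
cache2-web1-api2: max(2, 6) = 6
cache2-api1-web1-api2: max(16, 15, 6) = 16
cache2-mq2-lb1-web1-api2: max(4, 13, 11, 6) = 13
cache2-api2: max(8) = 8
The minimum achievable maximum is 6.

6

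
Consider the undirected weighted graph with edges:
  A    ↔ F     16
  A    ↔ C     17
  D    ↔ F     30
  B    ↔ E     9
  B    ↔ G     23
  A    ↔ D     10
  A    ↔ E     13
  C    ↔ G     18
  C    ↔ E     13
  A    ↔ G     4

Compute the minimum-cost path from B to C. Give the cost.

Comparing a few candidate routes:
B - E - C: 9 + 13 = 22
B - E - A - C: 9 + 13 + 17 = 39
B - G - C: 23 + 18 = 41
B - E - A - G - C: 9 + 13 + 4 + 18 = 44
The minimum is 22.

22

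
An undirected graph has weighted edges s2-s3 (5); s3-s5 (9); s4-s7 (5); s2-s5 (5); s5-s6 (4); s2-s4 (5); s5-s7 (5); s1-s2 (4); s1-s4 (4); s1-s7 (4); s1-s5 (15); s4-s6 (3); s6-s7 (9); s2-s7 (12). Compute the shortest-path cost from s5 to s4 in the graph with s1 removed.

A few of the s5→s4 routes:
s5 - s6 - s4: 4 + 3 = 7
s5 - s7 - s6 - s4: 5 + 9 + 3 = 17
s5 - s7 - s4: 5 + 5 = 10
s5 - s2 - s4: 5 + 5 = 10
The minimum is 7.

7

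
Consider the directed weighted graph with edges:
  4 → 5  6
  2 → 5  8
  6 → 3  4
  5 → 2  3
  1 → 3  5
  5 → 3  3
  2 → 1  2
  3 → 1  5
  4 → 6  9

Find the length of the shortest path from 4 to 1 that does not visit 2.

Candidate routes:
4 - 5 - 3 - 1: 6 + 3 + 5 = 14
4 - 6 - 3 - 1: 9 + 4 + 5 = 18
The minimum is 14.

14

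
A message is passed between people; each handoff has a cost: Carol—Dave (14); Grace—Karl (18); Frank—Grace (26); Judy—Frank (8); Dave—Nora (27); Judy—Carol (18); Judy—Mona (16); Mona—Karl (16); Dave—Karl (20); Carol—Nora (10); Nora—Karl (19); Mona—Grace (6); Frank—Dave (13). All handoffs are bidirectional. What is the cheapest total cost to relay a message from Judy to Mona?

16

Comparing a few candidate routes:
Judy→Frank→Grace→Mona: 8 + 26 + 6 = 40
Judy→Frank→Grace→Karl→Mona: 8 + 26 + 18 + 16 = 68
Judy→Frank→Dave→Karl→Mona: 8 + 13 + 20 + 16 = 57
Judy→Carol→Nora→Karl→Mona: 18 + 10 + 19 + 16 = 63
Judy→Frank→Dave→Karl→Grace→Mona: 8 + 13 + 20 + 18 + 6 = 65
Judy→Mona: 16
The minimum is 16.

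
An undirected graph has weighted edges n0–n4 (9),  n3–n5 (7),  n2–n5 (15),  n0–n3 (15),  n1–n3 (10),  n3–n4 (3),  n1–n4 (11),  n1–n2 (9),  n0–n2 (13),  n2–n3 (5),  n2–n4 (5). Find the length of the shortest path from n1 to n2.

9

Some routes from n1 to n2:
n1 -> n3 -> n2: 10 + 5 = 15
n1 -> n2: 9
n1 -> n3 -> n4 -> n2: 10 + 3 + 5 = 18
n1 -> n4 -> n2: 11 + 5 = 16
The minimum is 9.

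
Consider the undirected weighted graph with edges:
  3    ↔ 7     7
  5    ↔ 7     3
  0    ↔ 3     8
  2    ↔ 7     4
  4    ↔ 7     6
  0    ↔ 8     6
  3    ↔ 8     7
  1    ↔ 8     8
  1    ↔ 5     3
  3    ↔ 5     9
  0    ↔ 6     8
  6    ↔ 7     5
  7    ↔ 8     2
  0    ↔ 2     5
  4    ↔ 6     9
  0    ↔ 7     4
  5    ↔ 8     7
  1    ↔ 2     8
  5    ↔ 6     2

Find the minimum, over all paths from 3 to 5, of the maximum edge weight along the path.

7

A few of the 3→5 routes:
3 → 7 → 8 → 5: max(7, 2, 7) = 7
3 → 8 → 5: max(7, 7) = 7
3 → 7 → 5: max(7, 3) = 7
3 → 7 → 6 → 5: max(7, 5, 2) = 7
3 → 7 → 0 → 8 → 5: max(7, 4, 6, 7) = 7
3 → 7 → 2 → 0 → 8 → 5: max(7, 4, 5, 6, 7) = 7
The minimum achievable maximum is 7.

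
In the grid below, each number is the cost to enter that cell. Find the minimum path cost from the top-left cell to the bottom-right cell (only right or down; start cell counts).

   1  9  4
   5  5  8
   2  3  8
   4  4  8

Take (0,0) -> (1,0) -> (2,0) -> (2,1) -> (3,1) -> (3,2) for a total of 1 + 5 + 2 + 3 + 4 + 8 = 23.
For comparison, the top-then-right route costs 38.

23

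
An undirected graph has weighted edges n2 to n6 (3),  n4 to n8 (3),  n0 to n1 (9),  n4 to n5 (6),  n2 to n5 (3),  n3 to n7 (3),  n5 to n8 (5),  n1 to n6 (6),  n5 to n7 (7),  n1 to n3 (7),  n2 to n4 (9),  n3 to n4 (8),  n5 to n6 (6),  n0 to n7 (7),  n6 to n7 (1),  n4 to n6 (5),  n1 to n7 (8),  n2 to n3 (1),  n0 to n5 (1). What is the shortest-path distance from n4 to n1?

A few of the n4→n1 routes:
n4 - n6 - n7 - n3 - n1: 5 + 1 + 3 + 7 = 16
n4 - n6 - n2 - n3 - n1: 5 + 3 + 1 + 7 = 16
n4 - n6 - n1: 5 + 6 = 11
n4 - n3 - n1: 8 + 7 = 15
n4 - n6 - n7 - n1: 5 + 1 + 8 = 14
Shortest: 11.

11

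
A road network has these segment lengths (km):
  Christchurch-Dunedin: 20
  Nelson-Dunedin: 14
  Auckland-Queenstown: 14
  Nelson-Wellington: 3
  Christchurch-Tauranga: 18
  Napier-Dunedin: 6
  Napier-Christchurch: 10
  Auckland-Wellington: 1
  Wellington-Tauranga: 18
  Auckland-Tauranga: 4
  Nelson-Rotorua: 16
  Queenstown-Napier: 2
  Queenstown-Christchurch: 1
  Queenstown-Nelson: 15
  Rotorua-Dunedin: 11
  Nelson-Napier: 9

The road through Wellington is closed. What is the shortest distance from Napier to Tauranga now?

Comparing a few candidate routes:
Napier-Christchurch-Tauranga: 10 + 18 = 28
Napier-Queenstown-Christchurch-Tauranga: 2 + 1 + 18 = 21
Napier-Queenstown-Auckland-Tauranga: 2 + 14 + 4 = 20
Napier-Nelson-Queenstown-Auckland-Tauranga: 9 + 15 + 14 + 4 = 42
Napier-Christchurch-Queenstown-Auckland-Tauranga: 10 + 1 + 14 + 4 = 29
Best route has total 20 km.

20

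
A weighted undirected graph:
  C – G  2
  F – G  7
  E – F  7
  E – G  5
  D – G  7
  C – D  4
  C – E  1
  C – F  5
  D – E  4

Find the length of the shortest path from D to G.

Checking several routes:
D - E - G: 4 + 5 = 9
D - C - G: 4 + 2 = 6
D - G: 7
D - E - C - G: 4 + 1 + 2 = 7
Shortest: 6.

6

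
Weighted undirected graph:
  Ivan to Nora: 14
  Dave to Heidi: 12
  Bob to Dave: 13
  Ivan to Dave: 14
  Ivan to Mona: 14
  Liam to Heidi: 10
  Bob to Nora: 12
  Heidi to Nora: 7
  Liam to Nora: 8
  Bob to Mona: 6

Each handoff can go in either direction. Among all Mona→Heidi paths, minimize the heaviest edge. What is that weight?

Some routes from Mona to Heidi:
Mona -> Bob -> Dave -> Ivan -> Nora -> Heidi: max(6, 13, 14, 14, 7) = 14
Mona -> Bob -> Dave -> Heidi: max(6, 13, 12) = 13
Mona -> Bob -> Nora -> Ivan -> Dave -> Heidi: max(6, 12, 14, 14, 12) = 14
Mona -> Bob -> Dave -> Ivan -> Nora -> Liam -> Heidi: max(6, 13, 14, 14, 8, 10) = 14
Mona -> Bob -> Nora -> Liam -> Heidi: max(6, 12, 8, 10) = 12
Mona -> Bob -> Nora -> Heidi: max(6, 12, 7) = 12
Smallest bottleneck: 12.

12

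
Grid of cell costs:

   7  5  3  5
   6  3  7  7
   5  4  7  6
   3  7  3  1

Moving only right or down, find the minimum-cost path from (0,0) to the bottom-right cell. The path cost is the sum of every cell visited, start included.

30

Path [0,0] → [0,1] → [1,1] → [2,1] → [2,2] → [3,2] → [3,3]: 7 + 5 + 3 + 4 + 7 + 3 + 1 = 30.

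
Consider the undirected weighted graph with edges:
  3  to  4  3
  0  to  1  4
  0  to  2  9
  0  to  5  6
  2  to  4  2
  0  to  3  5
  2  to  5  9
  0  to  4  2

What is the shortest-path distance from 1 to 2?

8

Routes from 1 to 2:
1 -> 0 -> 4 -> 2: 4 + 2 + 2 = 8
1 -> 0 -> 2: 4 + 9 = 13
1 -> 0 -> 5 -> 2: 4 + 6 + 9 = 19
1 -> 0 -> 3 -> 4 -> 2: 4 + 5 + 3 + 2 = 14
The minimum is 8.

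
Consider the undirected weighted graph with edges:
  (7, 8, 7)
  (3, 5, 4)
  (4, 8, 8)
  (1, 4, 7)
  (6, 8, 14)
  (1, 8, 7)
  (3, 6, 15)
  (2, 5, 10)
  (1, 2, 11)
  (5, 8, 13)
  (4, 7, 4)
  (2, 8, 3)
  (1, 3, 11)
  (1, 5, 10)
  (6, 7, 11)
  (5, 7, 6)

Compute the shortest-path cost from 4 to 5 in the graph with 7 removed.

17

Comparing a few candidate routes:
4→8→5: 8 + 13 = 21
4→1→5: 7 + 10 = 17
4→8→2→5: 8 + 3 + 10 = 21
Best route has total 17.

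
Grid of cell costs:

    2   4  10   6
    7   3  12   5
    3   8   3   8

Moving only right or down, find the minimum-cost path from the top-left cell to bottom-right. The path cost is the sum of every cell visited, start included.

28

Best path: [0,0]→[0,1]→[1,1]→[2,1]→[2,2]→[2,3]
Cost: 2 + 4 + 3 + 8 + 3 + 8 = 28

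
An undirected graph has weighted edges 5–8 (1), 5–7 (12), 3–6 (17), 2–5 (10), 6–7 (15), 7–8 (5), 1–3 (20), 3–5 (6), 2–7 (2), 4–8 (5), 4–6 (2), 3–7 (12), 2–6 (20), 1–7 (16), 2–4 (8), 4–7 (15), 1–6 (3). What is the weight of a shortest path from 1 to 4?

5

Checking several routes:
1 → 6 → 4: 3 + 2 = 5
1 → 6 → 7 → 8 → 4: 3 + 15 + 5 + 5 = 28
1 → 7 → 8 → 4: 16 + 5 + 5 = 26
1 → 7 → 2 → 4: 16 + 2 + 8 = 26
1 → 6 → 7 → 2 → 4: 3 + 15 + 2 + 8 = 28
Best route has total 5.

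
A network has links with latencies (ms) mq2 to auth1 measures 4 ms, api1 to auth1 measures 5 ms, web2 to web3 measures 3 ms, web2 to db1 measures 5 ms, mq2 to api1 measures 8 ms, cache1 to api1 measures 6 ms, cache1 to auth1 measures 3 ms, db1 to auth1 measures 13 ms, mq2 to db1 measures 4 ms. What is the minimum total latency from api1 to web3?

Some routes from api1 to web3:
api1-mq2-db1-web2-web3: 8 + 4 + 5 + 3 = 20
api1-cache1-auth1-db1-web2-web3: 6 + 3 + 13 + 5 + 3 = 30
api1-auth1-db1-web2-web3: 5 + 13 + 5 + 3 = 26
api1-auth1-mq2-db1-web2-web3: 5 + 4 + 4 + 5 + 3 = 21
api1-cache1-auth1-mq2-db1-web2-web3: 6 + 3 + 4 + 4 + 5 + 3 = 25
Shortest: 20 ms.

20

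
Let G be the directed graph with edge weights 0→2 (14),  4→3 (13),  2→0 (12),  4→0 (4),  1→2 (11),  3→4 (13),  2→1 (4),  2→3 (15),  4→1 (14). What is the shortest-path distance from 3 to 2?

31

Paths from 3 to 2:
3→4→0→2: 13 + 4 + 14 = 31
3→4→1→2: 13 + 14 + 11 = 38
Best route has total 31.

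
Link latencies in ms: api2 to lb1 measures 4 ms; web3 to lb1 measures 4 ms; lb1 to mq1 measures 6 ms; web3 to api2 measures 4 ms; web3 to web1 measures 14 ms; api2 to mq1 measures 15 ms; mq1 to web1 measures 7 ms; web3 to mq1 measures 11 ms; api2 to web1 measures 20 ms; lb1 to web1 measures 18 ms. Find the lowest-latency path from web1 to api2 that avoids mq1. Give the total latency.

18

Paths from web1 to api2 avoiding mq1:
web1 -> api2: 20
web1 -> web3 -> api2: 14 + 4 = 18
web1 -> web3 -> lb1 -> api2: 14 + 4 + 4 = 22
web1 -> lb1 -> api2: 18 + 4 = 22
web1 -> lb1 -> web3 -> api2: 18 + 4 + 4 = 26
Best route has total 18 ms.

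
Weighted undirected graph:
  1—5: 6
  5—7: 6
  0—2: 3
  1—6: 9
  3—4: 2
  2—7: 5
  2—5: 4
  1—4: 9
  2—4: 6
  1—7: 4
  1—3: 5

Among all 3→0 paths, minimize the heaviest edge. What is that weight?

A few of the 3→0 routes:
3 -> 1 -> 5 -> 2 -> 0: max(5, 6, 4, 3) = 6
3 -> 4 -> 2 -> 0: max(2, 6, 3) = 6
3 -> 1 -> 4 -> 2 -> 0: max(5, 9, 6, 3) = 9
3 -> 1 -> 7 -> 2 -> 0: max(5, 4, 5, 3) = 5
3 -> 1 -> 7 -> 5 -> 2 -> 0: max(5, 4, 6, 4, 3) = 6
3 -> 1 -> 5 -> 7 -> 2 -> 0: max(5, 6, 6, 5, 3) = 6
Smallest bottleneck: 5.

5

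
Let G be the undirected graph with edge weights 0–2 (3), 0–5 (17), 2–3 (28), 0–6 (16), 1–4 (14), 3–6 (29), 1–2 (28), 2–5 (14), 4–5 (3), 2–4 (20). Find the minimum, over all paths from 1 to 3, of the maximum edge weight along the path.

28

Some routes from 1 to 3:
1-4-2-3: max(14, 20, 28) = 28
1-4-5-2-3: max(14, 3, 14, 28) = 28
1-4-5-0-2-3: max(14, 3, 17, 3, 28) = 28
1-2-3: max(28, 28) = 28
The minimum achievable maximum is 28.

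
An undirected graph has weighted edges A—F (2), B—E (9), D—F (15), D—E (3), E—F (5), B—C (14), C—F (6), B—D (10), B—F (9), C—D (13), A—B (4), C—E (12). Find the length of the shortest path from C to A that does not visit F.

18

Candidate routes:
C -> B -> A: 14 + 4 = 18
C -> E -> D -> B -> A: 12 + 3 + 10 + 4 = 29
C -> D -> E -> B -> A: 13 + 3 + 9 + 4 = 29
C -> E -> B -> A: 12 + 9 + 4 = 25
C -> D -> B -> A: 13 + 10 + 4 = 27
The minimum is 18.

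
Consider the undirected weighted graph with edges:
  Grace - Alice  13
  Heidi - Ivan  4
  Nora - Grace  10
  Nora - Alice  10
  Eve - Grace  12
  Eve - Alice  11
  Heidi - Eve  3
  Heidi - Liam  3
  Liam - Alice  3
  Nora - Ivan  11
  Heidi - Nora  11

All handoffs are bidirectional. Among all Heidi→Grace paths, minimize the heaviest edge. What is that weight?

10

Some routes from Heidi to Grace:
Heidi → Nora → Grace: max(11, 10) = 11
Heidi → Nora → Alice → Eve → Grace: max(11, 10, 11, 12) = 12
Heidi → Liam → Alice → Nora → Grace: max(3, 3, 10, 10) = 10
Heidi → Eve → Alice → Nora → Grace: max(3, 11, 10, 10) = 11
Heidi → Ivan → Nora → Grace: max(4, 11, 10) = 11
Smallest bottleneck: 10.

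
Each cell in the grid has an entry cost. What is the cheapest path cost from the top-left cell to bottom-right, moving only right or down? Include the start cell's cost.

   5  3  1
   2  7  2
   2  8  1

Path r0c0 r0c1 r0c2 r1c2 r2c2: 5 + 3 + 1 + 2 + 1 = 12.

12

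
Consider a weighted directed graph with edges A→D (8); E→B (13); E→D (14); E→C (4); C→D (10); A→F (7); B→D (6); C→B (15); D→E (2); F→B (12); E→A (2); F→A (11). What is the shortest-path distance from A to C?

14

Candidate routes:
A-D-E-C: 8 + 2 + 4 = 14
A-F-B-D-E-C: 7 + 12 + 6 + 2 + 4 = 31
Best route has total 14.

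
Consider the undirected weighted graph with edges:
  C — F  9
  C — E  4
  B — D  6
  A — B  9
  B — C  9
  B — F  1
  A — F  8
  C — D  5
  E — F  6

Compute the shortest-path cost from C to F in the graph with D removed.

Candidate routes:
C - B - A - F: 9 + 9 + 8 = 26
C - F: 9
C - B - F: 9 + 1 = 10
C - E - F: 4 + 6 = 10
Best route has total 9.

9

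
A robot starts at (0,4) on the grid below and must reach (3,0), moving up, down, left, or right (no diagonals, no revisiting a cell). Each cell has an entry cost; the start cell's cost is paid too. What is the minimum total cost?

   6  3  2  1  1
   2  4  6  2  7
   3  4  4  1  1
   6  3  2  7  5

20

Path (0,4)→(0,3)→(1,3)→(2,3)→(2,2)→(3,2)→(3,1)→(3,0): 1 + 1 + 2 + 1 + 4 + 2 + 3 + 6 = 20.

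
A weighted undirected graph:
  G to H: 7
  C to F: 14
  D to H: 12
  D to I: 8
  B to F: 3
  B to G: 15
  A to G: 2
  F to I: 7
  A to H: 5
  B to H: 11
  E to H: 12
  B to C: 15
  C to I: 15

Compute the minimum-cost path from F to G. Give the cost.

Some routes from F to G:
F-B-H-G: 3 + 11 + 7 = 21
F-I-D-H-A-G: 7 + 8 + 12 + 5 + 2 = 34
F-C-B-G: 14 + 15 + 15 = 44
F-I-D-H-G: 7 + 8 + 12 + 7 = 34
F-B-G: 3 + 15 = 18
F-B-H-A-G: 3 + 11 + 5 + 2 = 21
Shortest: 18.

18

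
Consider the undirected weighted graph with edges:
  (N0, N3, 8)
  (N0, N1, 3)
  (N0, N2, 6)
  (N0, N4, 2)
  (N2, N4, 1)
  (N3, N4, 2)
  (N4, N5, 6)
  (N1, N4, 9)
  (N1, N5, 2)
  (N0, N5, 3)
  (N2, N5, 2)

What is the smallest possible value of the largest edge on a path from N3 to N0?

2

Comparing a few candidate routes:
N3 → N4 → N5 → N2 → N0: max(2, 6, 2, 6) = 6
N3 → N4 → N5 → N0: max(2, 6, 3) = 6
N3 → N4 → N2 → N5 → N0: max(2, 1, 2, 3) = 3
N3 → N4 → N0: max(2, 2) = 2
N3 → N4 → N2 → N5 → N1 → N0: max(2, 1, 2, 2, 3) = 3
Smallest bottleneck: 2.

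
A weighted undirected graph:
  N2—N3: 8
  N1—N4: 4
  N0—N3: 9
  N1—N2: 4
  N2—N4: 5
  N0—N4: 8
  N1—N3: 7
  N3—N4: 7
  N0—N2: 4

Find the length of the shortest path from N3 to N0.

A few of the N3→N0 routes:
N3 -> N4 -> N2 -> N0: 7 + 5 + 4 = 16
N3 -> N2 -> N0: 8 + 4 = 12
N3 -> N4 -> N0: 7 + 8 = 15
N3 -> N4 -> N1 -> N2 -> N0: 7 + 4 + 4 + 4 = 19
N3 -> N0: 9
N3 -> N1 -> N2 -> N0: 7 + 4 + 4 = 15
Shortest: 9.

9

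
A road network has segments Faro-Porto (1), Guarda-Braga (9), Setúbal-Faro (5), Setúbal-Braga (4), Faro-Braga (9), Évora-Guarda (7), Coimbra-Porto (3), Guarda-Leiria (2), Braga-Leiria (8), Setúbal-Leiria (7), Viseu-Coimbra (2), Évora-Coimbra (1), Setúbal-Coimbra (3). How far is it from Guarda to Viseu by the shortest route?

Checking several routes:
Guarda-Leiria-Setúbal-Coimbra-Viseu: 2 + 7 + 3 + 2 = 14
Guarda-Leiria-Setúbal-Faro-Porto-Coimbra-Viseu: 2 + 7 + 5 + 1 + 3 + 2 = 20
Guarda-Leiria-Braga-Setúbal-Coimbra-Viseu: 2 + 8 + 4 + 3 + 2 = 19
Guarda-Braga-Setúbal-Faro-Porto-Coimbra-Viseu: 9 + 4 + 5 + 1 + 3 + 2 = 24
Guarda-Braga-Setúbal-Coimbra-Viseu: 9 + 4 + 3 + 2 = 18
Guarda-Évora-Coimbra-Viseu: 7 + 1 + 2 = 10
Best route has total 10 km.

10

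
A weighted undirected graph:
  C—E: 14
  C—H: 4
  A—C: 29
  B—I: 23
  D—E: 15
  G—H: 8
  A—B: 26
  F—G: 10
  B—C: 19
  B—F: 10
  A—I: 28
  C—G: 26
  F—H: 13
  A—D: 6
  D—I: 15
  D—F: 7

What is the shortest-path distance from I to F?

22

Checking several routes:
I → D → F: 15 + 7 = 22
I → B → F: 23 + 10 = 33
I → A → D → F: 28 + 6 + 7 = 41
I → D → A → B → F: 15 + 6 + 26 + 10 = 57
The minimum is 22.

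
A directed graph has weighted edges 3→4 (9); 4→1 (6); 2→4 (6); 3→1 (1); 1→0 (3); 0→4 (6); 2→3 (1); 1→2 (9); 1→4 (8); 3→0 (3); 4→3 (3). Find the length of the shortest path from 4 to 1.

4

Routes from 4 to 1:
4 - 1: 6
4 - 3 - 1: 3 + 1 = 4
Best route has total 4.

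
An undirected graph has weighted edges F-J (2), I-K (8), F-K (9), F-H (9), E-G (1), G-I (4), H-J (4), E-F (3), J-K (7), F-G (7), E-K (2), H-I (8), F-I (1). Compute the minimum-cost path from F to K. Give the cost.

Comparing a few candidate routes:
F - I - K: 1 + 8 = 9
F - I - G - E - K: 1 + 4 + 1 + 2 = 8
F - E - K: 3 + 2 = 5
F - K: 9
Best route has total 5.

5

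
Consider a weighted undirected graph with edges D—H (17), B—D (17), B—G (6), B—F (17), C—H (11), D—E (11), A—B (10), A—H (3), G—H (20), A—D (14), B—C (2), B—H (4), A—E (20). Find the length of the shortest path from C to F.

19

Some routes from C to F:
C → H → B → F: 11 + 4 + 17 = 32
C → H → G → B → F: 11 + 20 + 6 + 17 = 54
C → H → A → B → F: 11 + 3 + 10 + 17 = 41
C → H → A → D → B → F: 11 + 3 + 14 + 17 + 17 = 62
C → H → D → B → F: 11 + 17 + 17 + 17 = 62
C → B → F: 2 + 17 = 19
Best route has total 19.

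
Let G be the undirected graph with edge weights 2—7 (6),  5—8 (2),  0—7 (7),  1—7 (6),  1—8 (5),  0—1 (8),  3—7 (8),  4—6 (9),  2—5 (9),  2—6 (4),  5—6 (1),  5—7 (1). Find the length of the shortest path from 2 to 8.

7

Some routes from 2 to 8:
2 - 6 - 5 - 8: 4 + 1 + 2 = 7
2 - 7 - 5 - 8: 6 + 1 + 2 = 9
2 - 5 - 8: 9 + 2 = 11
The minimum is 7.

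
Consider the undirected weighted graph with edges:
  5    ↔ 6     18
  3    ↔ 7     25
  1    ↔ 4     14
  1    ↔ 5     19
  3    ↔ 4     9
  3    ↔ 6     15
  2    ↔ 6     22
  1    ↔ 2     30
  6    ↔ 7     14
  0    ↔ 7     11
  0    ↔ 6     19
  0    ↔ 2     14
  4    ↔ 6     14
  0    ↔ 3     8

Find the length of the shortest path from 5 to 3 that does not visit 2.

33

Comparing a few candidate routes:
5→6→4→3: 18 + 14 + 9 = 41
5→6→3: 18 + 15 = 33
5→1→4→3: 19 + 14 + 9 = 42
The minimum is 33.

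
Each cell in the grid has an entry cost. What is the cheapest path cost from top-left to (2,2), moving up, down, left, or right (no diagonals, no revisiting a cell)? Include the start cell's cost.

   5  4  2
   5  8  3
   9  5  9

Path (0,0) (0,1) (0,2) (1,2) (2,2): 5 + 4 + 2 + 3 + 9 = 23.

23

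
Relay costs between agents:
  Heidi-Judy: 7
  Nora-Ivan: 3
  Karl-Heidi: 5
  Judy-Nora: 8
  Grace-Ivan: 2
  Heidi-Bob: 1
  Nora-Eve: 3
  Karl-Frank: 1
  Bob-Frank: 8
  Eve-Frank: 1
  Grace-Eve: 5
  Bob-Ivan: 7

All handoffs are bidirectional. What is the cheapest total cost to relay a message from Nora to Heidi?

10

Some routes from Nora to Heidi:
Nora - Judy - Heidi: 8 + 7 = 15
Nora - Eve - Frank - Karl - Heidi: 3 + 1 + 1 + 5 = 10
Nora - Ivan - Bob - Heidi: 3 + 7 + 1 = 11
Nora - Eve - Frank - Bob - Heidi: 3 + 1 + 8 + 1 = 13
The minimum is 10.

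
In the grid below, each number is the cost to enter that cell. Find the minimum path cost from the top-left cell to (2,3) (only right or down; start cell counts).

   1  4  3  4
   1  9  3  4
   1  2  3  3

11

Path (0,0) (1,0) (2,0) (2,1) (2,2) (2,3): 1 + 1 + 1 + 2 + 3 + 3 = 11.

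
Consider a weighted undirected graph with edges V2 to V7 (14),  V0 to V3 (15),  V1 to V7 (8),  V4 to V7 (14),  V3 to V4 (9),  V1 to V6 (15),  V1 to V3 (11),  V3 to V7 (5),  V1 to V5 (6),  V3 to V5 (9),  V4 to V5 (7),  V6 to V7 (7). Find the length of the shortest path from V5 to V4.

A few of the V5→V4 routes:
V5 → V1 → V3 → V4: 6 + 11 + 9 = 26
V5 → V1 → V7 → V4: 6 + 8 + 14 = 28
V5 → V1 → V7 → V3 → V4: 6 + 8 + 5 + 9 = 28
V5 → V4: 7
V5 → V3 → V4: 9 + 9 = 18
The minimum is 7.

7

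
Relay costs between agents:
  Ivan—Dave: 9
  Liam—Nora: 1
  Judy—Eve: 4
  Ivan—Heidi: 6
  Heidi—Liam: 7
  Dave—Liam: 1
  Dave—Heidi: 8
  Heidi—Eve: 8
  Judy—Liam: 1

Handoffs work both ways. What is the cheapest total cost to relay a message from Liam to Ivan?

10

Routes from Liam to Ivan:
Liam-Judy-Eve-Heidi-Ivan: 1 + 4 + 8 + 6 = 19
Liam-Judy-Eve-Heidi-Dave-Ivan: 1 + 4 + 8 + 8 + 9 = 30
Liam-Dave-Ivan: 1 + 9 = 10
Liam-Heidi-Dave-Ivan: 7 + 8 + 9 = 24
Liam-Heidi-Ivan: 7 + 6 = 13
Liam-Dave-Heidi-Ivan: 1 + 8 + 6 = 15
Shortest: 10.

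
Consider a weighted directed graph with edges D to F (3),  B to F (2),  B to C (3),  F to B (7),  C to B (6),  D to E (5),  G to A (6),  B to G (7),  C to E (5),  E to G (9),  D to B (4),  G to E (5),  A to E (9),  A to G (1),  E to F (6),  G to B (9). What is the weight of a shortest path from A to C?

13

Paths from A to C:
A-G-B-C: 1 + 9 + 3 = 13
A-E-G-B-C: 9 + 9 + 9 + 3 = 30
A-G-E-F-B-C: 1 + 5 + 6 + 7 + 3 = 22
A-E-F-B-C: 9 + 6 + 7 + 3 = 25
The minimum is 13.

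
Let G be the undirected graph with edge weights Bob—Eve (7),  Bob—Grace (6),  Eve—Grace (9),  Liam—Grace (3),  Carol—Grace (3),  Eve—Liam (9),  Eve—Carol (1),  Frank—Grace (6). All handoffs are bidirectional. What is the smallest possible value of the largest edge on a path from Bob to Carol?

6

Checking several routes:
Bob - Eve - Liam - Grace - Carol: max(7, 9, 3, 3) = 9
Bob - Eve - Carol: max(7, 1) = 7
Bob - Eve - Grace - Carol: max(7, 9, 3) = 9
Bob - Grace - Carol: max(6, 3) = 6
Best route has worst link 6.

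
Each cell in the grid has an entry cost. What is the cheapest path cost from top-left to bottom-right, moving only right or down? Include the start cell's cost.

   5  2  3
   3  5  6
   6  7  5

21

Cheapest: r0c0 -> r0c1 -> r0c2 -> r1c2 -> r2c2
  5 + 2 + 3 + 6 + 5 = 21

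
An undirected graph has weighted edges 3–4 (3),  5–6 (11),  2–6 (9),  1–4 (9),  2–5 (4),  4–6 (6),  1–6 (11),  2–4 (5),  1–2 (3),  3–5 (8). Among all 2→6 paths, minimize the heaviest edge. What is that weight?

6

A few of the 2→6 routes:
2-4-6: max(5, 6) = 6
2-6: max(9) = 9
2-5-3-4-6: max(4, 8, 3, 6) = 8
2-1-4-6: max(3, 9, 6) = 9
The minimum achievable maximum is 6.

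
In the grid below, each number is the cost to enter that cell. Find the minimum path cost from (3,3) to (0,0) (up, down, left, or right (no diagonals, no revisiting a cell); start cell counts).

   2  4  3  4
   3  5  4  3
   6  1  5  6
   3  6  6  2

24

Best path: [3,3] → [2,3] → [1,3] → [0,3] → [0,2] → [0,1] → [0,0]
Cost: 2 + 6 + 3 + 4 + 3 + 4 + 2 = 24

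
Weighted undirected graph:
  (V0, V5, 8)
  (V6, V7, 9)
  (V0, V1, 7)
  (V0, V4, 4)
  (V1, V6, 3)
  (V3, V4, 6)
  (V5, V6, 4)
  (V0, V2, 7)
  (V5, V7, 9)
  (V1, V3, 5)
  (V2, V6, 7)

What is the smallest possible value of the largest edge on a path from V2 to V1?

7

Some routes from V2 to V1:
V2-V0-V4-V3-V1: max(7, 4, 6, 5) = 7
V2-V6-V1: max(7, 3) = 7
V2-V0-V1: max(7, 7) = 7
Best route has worst link 7.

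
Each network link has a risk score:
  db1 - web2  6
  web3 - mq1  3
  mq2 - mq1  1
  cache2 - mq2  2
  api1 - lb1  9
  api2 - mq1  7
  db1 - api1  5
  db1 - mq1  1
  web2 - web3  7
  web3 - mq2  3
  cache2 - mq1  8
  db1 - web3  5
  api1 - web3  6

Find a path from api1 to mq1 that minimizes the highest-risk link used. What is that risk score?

5

Checking several routes:
api1 - web3 - db1 - mq1: max(6, 5, 1) = 6
api1 - db1 - web3 - mq1: max(5, 5, 3) = 5
api1 - db1 - mq1: max(5, 1) = 5
api1 - web3 - mq2 - mq1: max(6, 3, 1) = 6
api1 - db1 - web3 - mq2 - mq1: max(5, 5, 3, 1) = 5
Smallest bottleneck: 5.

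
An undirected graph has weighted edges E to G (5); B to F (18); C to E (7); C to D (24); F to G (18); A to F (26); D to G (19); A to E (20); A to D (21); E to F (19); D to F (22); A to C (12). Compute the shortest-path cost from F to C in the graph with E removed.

A few of the F→C routes:
F - D - A - C: 22 + 21 + 12 = 55
F - A - C: 26 + 12 = 38
F - D - C: 22 + 24 = 46
The minimum is 38.

38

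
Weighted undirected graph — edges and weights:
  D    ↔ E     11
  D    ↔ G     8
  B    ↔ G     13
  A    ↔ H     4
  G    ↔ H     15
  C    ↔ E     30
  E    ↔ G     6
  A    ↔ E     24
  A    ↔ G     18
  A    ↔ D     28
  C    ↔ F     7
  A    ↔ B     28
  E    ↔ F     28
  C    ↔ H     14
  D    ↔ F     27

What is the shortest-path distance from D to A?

26

Checking several routes:
D-A: 28
D-E-G-A: 11 + 6 + 18 = 35
D-E-A: 11 + 24 = 35
D-G-H-A: 8 + 15 + 4 = 27
D-G-A: 8 + 18 = 26
The minimum is 26.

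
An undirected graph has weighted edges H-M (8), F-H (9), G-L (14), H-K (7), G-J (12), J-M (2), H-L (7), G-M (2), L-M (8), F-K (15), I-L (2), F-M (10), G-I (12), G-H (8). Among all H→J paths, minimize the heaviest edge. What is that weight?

Some routes from H to J:
H→F→M→J: max(9, 10, 2) = 10
H→F→M→G→J: max(9, 10, 2, 12) = 12
H→G→M→J: max(8, 2, 2) = 8
H→M→J: max(8, 2) = 8
H→F→M→L→I→G→J: max(9, 10, 8, 2, 12, 12) = 12
H→L→M→J: max(7, 8, 2) = 8
Smallest bottleneck: 8.

8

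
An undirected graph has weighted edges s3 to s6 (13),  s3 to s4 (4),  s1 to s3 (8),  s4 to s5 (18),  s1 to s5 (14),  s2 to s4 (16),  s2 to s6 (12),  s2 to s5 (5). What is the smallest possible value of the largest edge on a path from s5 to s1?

Comparing a few candidate routes:
s5 - s1: max(14) = 14
s5 - s4 - s2 - s6 - s3 - s1: max(18, 16, 12, 13, 8) = 18
s5 - s2 - s6 - s3 - s1: max(5, 12, 13, 8) = 13
s5 - s2 - s4 - s3 - s1: max(5, 16, 4, 8) = 16
The minimum achievable maximum is 13.

13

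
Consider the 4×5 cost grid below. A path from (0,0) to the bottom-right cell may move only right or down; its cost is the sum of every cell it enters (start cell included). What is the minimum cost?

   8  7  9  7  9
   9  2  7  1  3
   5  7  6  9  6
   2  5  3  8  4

38

Best path: (0,0)→(0,1)→(1,1)→(1,2)→(1,3)→(1,4)→(2,4)→(3,4)
Cost: 8 + 7 + 2 + 7 + 1 + 3 + 6 + 4 = 38
For comparison, the top-then-right route costs 53.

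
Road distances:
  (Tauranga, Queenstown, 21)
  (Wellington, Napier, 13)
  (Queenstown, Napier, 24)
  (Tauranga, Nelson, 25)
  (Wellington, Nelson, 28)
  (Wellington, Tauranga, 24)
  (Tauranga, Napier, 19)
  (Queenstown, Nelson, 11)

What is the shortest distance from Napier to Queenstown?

Comparing a few candidate routes:
Napier-Queenstown: 24
Napier-Tauranga-Queenstown: 19 + 21 = 40
Napier-Tauranga-Nelson-Queenstown: 19 + 25 + 11 = 55
Napier-Wellington-Nelson-Queenstown: 13 + 28 + 11 = 52
Shortest: 24.

24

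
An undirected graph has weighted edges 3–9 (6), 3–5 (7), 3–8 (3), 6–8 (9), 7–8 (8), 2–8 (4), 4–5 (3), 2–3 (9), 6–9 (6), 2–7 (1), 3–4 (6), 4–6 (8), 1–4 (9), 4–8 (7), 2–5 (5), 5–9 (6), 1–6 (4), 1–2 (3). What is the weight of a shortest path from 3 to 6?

12

Some routes from 3 to 6:
3 → 8 → 2 → 1 → 6: 3 + 4 + 3 + 4 = 14
3 → 2 → 1 → 6: 9 + 3 + 4 = 16
3 → 8 → 6: 3 + 9 = 12
3 → 4 → 6: 6 + 8 = 14
3 → 9 → 6: 6 + 6 = 12
Best route has total 12.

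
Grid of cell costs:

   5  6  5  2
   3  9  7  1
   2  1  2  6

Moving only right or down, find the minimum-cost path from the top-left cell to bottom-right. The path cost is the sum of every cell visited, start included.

Cheapest: r0c0 -> r1c0 -> r2c0 -> r2c1 -> r2c2 -> r2c3
  5 + 3 + 2 + 1 + 2 + 6 = 19
(Top row then right column would cost 25.)

19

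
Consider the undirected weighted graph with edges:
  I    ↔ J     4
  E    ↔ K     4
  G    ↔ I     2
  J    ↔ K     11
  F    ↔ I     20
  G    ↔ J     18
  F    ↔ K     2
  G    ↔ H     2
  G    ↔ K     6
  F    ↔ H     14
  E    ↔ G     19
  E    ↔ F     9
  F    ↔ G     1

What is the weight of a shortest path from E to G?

7

Checking several routes:
E - K - F - G: 4 + 2 + 1 = 7
E - K - J - I - G: 4 + 11 + 4 + 2 = 21
E - F - K - G: 9 + 2 + 6 = 17
E - G: 19
E - K - G: 4 + 6 = 10
E - F - G: 9 + 1 = 10
Shortest: 7.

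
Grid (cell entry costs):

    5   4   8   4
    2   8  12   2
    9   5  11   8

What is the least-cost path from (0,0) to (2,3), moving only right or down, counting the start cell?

One optimal route is (0,0)→(0,1)→(0,2)→(0,3)→(1,3)→(2,3).
Its cost is 5 + 4 + 8 + 4 + 2 + 8 = 31.

31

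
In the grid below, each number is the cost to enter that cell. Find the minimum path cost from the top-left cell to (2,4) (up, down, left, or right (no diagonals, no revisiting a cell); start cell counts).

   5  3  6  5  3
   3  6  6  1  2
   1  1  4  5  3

Take [0,0] → [1,0] → [2,0] → [2,1] → [2,2] → [2,3] → [2,4] for a total of 5 + 3 + 1 + 1 + 4 + 5 + 3 = 22.

22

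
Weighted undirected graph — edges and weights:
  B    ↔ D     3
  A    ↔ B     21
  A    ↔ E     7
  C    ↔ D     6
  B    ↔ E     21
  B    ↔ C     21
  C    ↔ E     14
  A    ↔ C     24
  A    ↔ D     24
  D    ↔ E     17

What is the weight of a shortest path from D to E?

17

Checking several routes:
D -> B -> A -> E: 3 + 21 + 7 = 31
D -> A -> E: 24 + 7 = 31
D -> C -> A -> E: 6 + 24 + 7 = 37
D -> E: 17
D -> B -> E: 3 + 21 = 24
D -> C -> E: 6 + 14 = 20
The minimum is 17.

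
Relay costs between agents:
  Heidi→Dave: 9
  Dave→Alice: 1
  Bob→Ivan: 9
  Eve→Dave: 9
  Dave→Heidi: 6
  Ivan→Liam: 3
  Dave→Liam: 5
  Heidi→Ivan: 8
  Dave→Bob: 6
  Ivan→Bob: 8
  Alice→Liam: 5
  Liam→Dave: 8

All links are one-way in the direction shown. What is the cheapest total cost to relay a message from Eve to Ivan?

23

Candidate routes:
Eve→Dave→Heidi→Ivan: 9 + 6 + 8 = 23
Eve→Dave→Bob→Ivan: 9 + 6 + 9 = 24
The minimum is 23.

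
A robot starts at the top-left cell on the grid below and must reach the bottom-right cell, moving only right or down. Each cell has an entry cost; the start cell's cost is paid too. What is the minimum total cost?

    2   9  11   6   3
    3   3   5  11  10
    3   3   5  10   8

One optimal route is r0c0→r1c0→r1c1→r2c1→r2c2→r2c3→r2c4.
Its cost is 2 + 3 + 3 + 3 + 5 + 10 + 8 = 34.
For comparison, the top-then-right route costs 49.

34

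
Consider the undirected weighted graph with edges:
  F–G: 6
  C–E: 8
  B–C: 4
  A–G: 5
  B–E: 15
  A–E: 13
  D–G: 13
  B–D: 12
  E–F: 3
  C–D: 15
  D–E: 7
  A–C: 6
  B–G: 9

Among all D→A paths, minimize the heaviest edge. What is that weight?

7

Checking several routes:
D → E → F → G → A: max(7, 3, 6, 5) = 7
D → E → C → A: max(7, 8, 6) = 8
D → E → C → B → G → A: max(7, 8, 4, 9, 5) = 9
D → E → F → G → B → C → A: max(7, 3, 6, 9, 4, 6) = 9
The minimum achievable maximum is 7.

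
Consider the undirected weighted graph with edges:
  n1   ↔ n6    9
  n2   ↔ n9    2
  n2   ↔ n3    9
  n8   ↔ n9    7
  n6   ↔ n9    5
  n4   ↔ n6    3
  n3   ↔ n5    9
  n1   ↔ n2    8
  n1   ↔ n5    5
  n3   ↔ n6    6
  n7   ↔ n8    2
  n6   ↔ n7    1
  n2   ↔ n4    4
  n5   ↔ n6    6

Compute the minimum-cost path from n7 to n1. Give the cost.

10

Some routes from n7 to n1:
n7-n6-n9-n2-n1: 1 + 5 + 2 + 8 = 16
n7-n6-n1: 1 + 9 = 10
n7-n6-n5-n1: 1 + 6 + 5 = 12
n7-n8-n9-n2-n1: 2 + 7 + 2 + 8 = 19
n7-n6-n4-n2-n1: 1 + 3 + 4 + 8 = 16
Shortest: 10.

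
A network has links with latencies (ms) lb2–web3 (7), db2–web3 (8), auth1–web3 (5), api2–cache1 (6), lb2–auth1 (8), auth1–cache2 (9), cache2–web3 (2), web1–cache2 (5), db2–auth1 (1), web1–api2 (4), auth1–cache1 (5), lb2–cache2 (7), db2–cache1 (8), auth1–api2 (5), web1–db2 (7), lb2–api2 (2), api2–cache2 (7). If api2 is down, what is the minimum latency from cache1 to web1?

13

A few of the cache1→web1 routes:
cache1→db2→web1: 8 + 7 = 15
cache1→auth1→db2→web3→cache2→web1: 5 + 1 + 8 + 2 + 5 = 21
cache1→auth1→db2→web1: 5 + 1 + 7 = 13
cache1→auth1→web3→cache2→web1: 5 + 5 + 2 + 5 = 17
cache1→auth1→cache2→web1: 5 + 9 + 5 = 19
cache1→db2→auth1→web3→cache2→web1: 8 + 1 + 5 + 2 + 5 = 21
Best route has total 13 ms.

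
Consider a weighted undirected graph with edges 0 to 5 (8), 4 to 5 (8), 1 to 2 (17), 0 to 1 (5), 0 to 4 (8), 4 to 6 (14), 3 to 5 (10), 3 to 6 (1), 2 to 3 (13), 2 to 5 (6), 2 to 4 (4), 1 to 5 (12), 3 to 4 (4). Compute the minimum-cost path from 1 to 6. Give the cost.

Some routes from 1 to 6:
1→5→4→3→6: 12 + 8 + 4 + 1 = 25
1→0→4→3→6: 5 + 8 + 4 + 1 = 18
1→2→4→3→6: 17 + 4 + 4 + 1 = 26
1→5→3→6: 12 + 10 + 1 = 23
1→0→5→4→3→6: 5 + 8 + 8 + 4 + 1 = 26
1→0→5→3→6: 5 + 8 + 10 + 1 = 24
Shortest: 18.

18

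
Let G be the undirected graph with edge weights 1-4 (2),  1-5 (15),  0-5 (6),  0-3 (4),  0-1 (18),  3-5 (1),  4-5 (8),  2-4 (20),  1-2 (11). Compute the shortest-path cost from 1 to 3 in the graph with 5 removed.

22

Candidate routes:
1→0→3: 18 + 4 = 22
The minimum is 22.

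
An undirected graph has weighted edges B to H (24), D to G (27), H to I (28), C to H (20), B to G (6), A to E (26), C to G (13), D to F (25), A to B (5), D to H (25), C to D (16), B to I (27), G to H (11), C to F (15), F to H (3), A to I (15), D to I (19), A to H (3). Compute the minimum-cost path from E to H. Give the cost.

Checking several routes:
E-A-H: 26 + 3 = 29
E-A-B-G-H: 26 + 5 + 6 + 11 = 48
E-A-B-H: 26 + 5 + 24 = 55
Best route has total 29.

29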